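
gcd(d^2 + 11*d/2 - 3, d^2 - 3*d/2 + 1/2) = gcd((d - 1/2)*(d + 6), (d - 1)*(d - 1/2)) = d - 1/2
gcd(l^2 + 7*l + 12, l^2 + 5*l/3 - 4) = l + 3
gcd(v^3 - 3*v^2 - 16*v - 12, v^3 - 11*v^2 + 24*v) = 1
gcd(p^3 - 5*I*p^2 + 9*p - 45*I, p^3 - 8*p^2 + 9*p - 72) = p^2 + 9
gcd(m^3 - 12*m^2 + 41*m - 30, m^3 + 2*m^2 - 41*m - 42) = m - 6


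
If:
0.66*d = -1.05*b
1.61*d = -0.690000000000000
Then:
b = 0.27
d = -0.43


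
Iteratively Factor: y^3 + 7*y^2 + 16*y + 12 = (y + 2)*(y^2 + 5*y + 6) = (y + 2)*(y + 3)*(y + 2)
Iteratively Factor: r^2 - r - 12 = (r + 3)*(r - 4)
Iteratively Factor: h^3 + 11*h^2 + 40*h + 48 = (h + 4)*(h^2 + 7*h + 12) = (h + 4)^2*(h + 3)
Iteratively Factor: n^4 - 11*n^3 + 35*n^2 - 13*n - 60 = (n - 4)*(n^3 - 7*n^2 + 7*n + 15) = (n - 4)*(n - 3)*(n^2 - 4*n - 5) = (n - 4)*(n - 3)*(n + 1)*(n - 5)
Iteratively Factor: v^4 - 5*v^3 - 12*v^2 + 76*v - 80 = (v - 5)*(v^3 - 12*v + 16) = (v - 5)*(v - 2)*(v^2 + 2*v - 8) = (v - 5)*(v - 2)*(v + 4)*(v - 2)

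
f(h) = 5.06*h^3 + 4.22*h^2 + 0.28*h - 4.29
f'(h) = 15.18*h^2 + 8.44*h + 0.28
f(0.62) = -1.29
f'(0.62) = 11.35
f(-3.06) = -110.61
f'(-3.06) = 116.59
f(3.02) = 174.41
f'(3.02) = 164.22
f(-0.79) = -4.37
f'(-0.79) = 3.09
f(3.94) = 371.81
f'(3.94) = 269.18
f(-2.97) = -100.46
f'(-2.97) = 109.11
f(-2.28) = -42.96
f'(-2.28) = 59.95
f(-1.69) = -17.13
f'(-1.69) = 29.37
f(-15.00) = -16136.49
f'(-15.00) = 3289.18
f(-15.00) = -16136.49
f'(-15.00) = 3289.18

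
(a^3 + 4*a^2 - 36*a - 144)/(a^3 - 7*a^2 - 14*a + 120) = (a + 6)/(a - 5)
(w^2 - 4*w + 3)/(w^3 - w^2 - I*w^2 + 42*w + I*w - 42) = (w - 3)/(w^2 - I*w + 42)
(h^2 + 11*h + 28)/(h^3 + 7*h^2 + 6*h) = (h^2 + 11*h + 28)/(h*(h^2 + 7*h + 6))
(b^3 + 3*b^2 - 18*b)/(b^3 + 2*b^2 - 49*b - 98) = b*(b^2 + 3*b - 18)/(b^3 + 2*b^2 - 49*b - 98)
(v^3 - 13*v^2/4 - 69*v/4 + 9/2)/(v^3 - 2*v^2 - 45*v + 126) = (4*v^2 + 11*v - 3)/(4*(v^2 + 4*v - 21))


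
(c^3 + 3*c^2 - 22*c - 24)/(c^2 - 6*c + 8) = (c^2 + 7*c + 6)/(c - 2)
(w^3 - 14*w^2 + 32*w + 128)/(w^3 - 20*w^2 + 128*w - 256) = (w + 2)/(w - 4)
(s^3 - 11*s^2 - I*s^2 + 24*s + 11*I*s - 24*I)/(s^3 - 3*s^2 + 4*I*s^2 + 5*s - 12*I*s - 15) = (s - 8)/(s + 5*I)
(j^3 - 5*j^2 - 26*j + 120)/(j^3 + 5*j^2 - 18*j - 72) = (j^2 - j - 30)/(j^2 + 9*j + 18)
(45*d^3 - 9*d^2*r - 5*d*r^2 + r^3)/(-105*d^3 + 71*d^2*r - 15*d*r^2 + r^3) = (3*d + r)/(-7*d + r)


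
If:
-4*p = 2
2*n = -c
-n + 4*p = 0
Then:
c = 4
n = -2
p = -1/2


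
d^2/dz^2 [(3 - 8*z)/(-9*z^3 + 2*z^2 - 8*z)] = 4*(972*z^5 - 945*z^4 - 56*z^3 - 342*z^2 + 72*z - 96)/(z^3*(729*z^6 - 486*z^5 + 2052*z^4 - 872*z^3 + 1824*z^2 - 384*z + 512))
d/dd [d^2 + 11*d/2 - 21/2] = 2*d + 11/2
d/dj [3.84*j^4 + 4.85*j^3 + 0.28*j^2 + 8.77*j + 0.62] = 15.36*j^3 + 14.55*j^2 + 0.56*j + 8.77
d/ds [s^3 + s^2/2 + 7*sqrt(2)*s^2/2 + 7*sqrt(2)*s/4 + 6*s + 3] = 3*s^2 + s + 7*sqrt(2)*s + 7*sqrt(2)/4 + 6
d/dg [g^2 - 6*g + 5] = 2*g - 6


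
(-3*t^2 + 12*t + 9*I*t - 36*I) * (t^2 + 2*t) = -3*t^4 + 6*t^3 + 9*I*t^3 + 24*t^2 - 18*I*t^2 - 72*I*t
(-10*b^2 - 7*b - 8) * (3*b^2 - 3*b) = -30*b^4 + 9*b^3 - 3*b^2 + 24*b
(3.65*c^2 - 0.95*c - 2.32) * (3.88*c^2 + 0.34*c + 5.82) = 14.162*c^4 - 2.445*c^3 + 11.9184*c^2 - 6.3178*c - 13.5024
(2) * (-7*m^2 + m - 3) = -14*m^2 + 2*m - 6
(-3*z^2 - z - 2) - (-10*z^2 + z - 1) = 7*z^2 - 2*z - 1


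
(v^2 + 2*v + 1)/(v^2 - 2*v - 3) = (v + 1)/(v - 3)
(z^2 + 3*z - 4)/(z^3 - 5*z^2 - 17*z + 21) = (z + 4)/(z^2 - 4*z - 21)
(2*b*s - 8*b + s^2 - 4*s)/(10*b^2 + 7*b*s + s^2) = (s - 4)/(5*b + s)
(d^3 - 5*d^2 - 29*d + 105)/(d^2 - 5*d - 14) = (d^2 + 2*d - 15)/(d + 2)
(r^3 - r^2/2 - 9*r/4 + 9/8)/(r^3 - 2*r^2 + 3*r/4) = (r + 3/2)/r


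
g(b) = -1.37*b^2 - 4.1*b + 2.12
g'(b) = -2.74*b - 4.1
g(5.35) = -59.03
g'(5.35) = -18.76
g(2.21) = -13.63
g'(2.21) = -10.16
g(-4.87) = -10.41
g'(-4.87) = 9.24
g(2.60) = -17.80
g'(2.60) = -11.22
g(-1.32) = 5.14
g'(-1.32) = -0.48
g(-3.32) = 0.63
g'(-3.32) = 5.00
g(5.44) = -60.73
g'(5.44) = -19.01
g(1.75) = -9.25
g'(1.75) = -8.90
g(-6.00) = -22.60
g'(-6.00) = 12.34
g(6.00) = -71.80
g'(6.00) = -20.54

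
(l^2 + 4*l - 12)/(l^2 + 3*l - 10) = (l + 6)/(l + 5)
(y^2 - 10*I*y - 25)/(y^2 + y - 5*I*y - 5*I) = (y - 5*I)/(y + 1)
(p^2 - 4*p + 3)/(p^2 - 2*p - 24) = (-p^2 + 4*p - 3)/(-p^2 + 2*p + 24)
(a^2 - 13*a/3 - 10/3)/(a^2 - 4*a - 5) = (a + 2/3)/(a + 1)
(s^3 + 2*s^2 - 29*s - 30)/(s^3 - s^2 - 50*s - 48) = (s - 5)/(s - 8)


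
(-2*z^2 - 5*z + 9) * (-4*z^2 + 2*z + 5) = 8*z^4 + 16*z^3 - 56*z^2 - 7*z + 45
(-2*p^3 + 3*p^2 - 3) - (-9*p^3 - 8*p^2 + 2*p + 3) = 7*p^3 + 11*p^2 - 2*p - 6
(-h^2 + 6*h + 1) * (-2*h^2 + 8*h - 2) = 2*h^4 - 20*h^3 + 48*h^2 - 4*h - 2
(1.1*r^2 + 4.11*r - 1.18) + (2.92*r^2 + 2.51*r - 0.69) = 4.02*r^2 + 6.62*r - 1.87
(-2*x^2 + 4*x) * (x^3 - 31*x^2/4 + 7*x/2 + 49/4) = -2*x^5 + 39*x^4/2 - 38*x^3 - 21*x^2/2 + 49*x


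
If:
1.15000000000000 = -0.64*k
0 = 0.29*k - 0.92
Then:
No Solution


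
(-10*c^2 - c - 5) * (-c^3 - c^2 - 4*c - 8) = 10*c^5 + 11*c^4 + 46*c^3 + 89*c^2 + 28*c + 40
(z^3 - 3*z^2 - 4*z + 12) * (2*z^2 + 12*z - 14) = 2*z^5 + 6*z^4 - 58*z^3 + 18*z^2 + 200*z - 168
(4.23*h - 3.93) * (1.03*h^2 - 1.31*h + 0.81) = 4.3569*h^3 - 9.5892*h^2 + 8.5746*h - 3.1833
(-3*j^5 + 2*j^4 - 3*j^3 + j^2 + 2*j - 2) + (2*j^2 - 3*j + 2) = -3*j^5 + 2*j^4 - 3*j^3 + 3*j^2 - j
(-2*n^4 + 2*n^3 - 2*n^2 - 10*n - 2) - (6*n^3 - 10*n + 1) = -2*n^4 - 4*n^3 - 2*n^2 - 3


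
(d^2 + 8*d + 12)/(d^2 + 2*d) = (d + 6)/d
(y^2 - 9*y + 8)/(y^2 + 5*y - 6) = (y - 8)/(y + 6)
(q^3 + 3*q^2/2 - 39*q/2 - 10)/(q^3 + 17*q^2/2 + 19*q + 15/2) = (q - 4)/(q + 3)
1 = 1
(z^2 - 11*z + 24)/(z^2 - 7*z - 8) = (z - 3)/(z + 1)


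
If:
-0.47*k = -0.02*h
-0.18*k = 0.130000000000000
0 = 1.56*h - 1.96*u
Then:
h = -16.97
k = -0.72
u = -13.51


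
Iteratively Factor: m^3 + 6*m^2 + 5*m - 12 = (m - 1)*(m^2 + 7*m + 12) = (m - 1)*(m + 3)*(m + 4)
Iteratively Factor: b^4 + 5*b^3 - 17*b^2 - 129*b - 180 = (b + 3)*(b^3 + 2*b^2 - 23*b - 60) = (b + 3)^2*(b^2 - b - 20) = (b - 5)*(b + 3)^2*(b + 4)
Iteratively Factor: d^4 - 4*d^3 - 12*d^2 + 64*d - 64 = (d - 4)*(d^3 - 12*d + 16) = (d - 4)*(d - 2)*(d^2 + 2*d - 8) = (d - 4)*(d - 2)*(d + 4)*(d - 2)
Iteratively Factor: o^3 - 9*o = (o)*(o^2 - 9) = o*(o - 3)*(o + 3)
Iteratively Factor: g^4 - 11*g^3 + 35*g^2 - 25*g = (g)*(g^3 - 11*g^2 + 35*g - 25) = g*(g - 1)*(g^2 - 10*g + 25) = g*(g - 5)*(g - 1)*(g - 5)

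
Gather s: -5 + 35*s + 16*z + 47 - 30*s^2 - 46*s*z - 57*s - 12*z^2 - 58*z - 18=-30*s^2 + s*(-46*z - 22) - 12*z^2 - 42*z + 24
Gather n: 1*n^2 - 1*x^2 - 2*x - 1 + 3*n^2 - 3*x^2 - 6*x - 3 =4*n^2 - 4*x^2 - 8*x - 4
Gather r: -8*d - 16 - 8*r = -8*d - 8*r - 16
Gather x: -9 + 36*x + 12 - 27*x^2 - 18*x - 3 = -27*x^2 + 18*x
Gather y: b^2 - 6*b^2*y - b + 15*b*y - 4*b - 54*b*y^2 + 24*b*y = b^2 - 54*b*y^2 - 5*b + y*(-6*b^2 + 39*b)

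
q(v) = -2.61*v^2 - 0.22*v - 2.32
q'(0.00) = -0.22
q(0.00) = -2.32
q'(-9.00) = 46.76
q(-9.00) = -211.75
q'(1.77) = -9.46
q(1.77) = -10.89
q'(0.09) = -0.69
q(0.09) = -2.36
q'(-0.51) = 2.44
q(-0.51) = -2.89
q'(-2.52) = 12.93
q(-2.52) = -18.34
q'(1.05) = -5.70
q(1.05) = -5.43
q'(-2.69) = 13.82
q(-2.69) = -20.61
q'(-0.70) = 3.43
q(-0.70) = -3.44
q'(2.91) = -15.41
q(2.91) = -25.06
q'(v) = -5.22*v - 0.22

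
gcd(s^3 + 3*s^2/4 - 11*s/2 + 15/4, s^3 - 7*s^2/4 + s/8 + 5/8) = s^2 - 9*s/4 + 5/4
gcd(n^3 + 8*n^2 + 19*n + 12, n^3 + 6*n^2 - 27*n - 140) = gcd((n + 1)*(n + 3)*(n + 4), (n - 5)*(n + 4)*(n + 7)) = n + 4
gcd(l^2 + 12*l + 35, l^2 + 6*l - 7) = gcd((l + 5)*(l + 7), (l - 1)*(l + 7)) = l + 7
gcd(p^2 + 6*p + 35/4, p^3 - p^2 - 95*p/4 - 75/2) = p + 5/2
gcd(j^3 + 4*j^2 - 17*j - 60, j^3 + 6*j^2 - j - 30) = j^2 + 8*j + 15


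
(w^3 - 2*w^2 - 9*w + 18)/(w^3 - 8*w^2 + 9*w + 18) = (w^2 + w - 6)/(w^2 - 5*w - 6)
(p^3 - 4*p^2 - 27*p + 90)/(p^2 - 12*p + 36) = (p^2 + 2*p - 15)/(p - 6)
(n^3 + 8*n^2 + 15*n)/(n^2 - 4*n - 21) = n*(n + 5)/(n - 7)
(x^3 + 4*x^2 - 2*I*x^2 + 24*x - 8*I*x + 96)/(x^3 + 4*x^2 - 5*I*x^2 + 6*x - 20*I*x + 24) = (x + 4*I)/(x + I)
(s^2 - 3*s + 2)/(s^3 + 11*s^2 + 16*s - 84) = (s - 1)/(s^2 + 13*s + 42)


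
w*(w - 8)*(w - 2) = w^3 - 10*w^2 + 16*w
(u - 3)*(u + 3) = u^2 - 9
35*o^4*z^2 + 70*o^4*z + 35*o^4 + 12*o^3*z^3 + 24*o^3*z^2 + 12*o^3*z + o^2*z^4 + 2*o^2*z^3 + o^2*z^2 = (5*o + z)*(7*o + z)*(o*z + o)^2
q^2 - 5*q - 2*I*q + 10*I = (q - 5)*(q - 2*I)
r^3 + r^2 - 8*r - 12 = (r - 3)*(r + 2)^2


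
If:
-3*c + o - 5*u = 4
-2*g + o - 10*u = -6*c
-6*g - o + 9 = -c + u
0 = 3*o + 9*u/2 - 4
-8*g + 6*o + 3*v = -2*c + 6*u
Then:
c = -139/431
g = 3109/2586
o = 2231/1293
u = -338/1293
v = -2144/3879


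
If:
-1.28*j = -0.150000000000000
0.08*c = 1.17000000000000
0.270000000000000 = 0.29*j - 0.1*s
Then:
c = 14.62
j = 0.12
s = -2.36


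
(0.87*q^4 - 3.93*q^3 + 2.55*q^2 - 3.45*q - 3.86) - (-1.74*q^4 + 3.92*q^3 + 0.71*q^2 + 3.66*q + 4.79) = 2.61*q^4 - 7.85*q^3 + 1.84*q^2 - 7.11*q - 8.65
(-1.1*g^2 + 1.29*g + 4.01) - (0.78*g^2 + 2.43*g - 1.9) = -1.88*g^2 - 1.14*g + 5.91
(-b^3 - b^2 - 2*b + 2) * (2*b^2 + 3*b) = -2*b^5 - 5*b^4 - 7*b^3 - 2*b^2 + 6*b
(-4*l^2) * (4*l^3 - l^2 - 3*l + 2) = -16*l^5 + 4*l^4 + 12*l^3 - 8*l^2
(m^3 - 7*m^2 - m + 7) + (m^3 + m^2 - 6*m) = 2*m^3 - 6*m^2 - 7*m + 7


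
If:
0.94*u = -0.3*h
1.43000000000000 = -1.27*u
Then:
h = 3.53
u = -1.13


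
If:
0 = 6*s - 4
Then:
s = 2/3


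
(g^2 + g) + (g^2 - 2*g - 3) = 2*g^2 - g - 3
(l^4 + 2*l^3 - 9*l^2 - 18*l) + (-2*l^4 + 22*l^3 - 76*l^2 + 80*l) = -l^4 + 24*l^3 - 85*l^2 + 62*l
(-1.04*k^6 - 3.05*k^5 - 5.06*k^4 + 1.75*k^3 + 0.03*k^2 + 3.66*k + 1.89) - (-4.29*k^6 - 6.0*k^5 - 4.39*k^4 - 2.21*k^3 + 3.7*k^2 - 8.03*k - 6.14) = 3.25*k^6 + 2.95*k^5 - 0.67*k^4 + 3.96*k^3 - 3.67*k^2 + 11.69*k + 8.03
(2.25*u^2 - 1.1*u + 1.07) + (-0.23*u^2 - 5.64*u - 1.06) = 2.02*u^2 - 6.74*u + 0.01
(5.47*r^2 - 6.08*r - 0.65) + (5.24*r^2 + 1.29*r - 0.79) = 10.71*r^2 - 4.79*r - 1.44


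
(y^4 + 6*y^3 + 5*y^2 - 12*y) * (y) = y^5 + 6*y^4 + 5*y^3 - 12*y^2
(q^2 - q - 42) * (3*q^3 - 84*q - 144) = 3*q^5 - 3*q^4 - 210*q^3 - 60*q^2 + 3672*q + 6048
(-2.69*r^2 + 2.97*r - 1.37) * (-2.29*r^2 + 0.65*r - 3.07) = 6.1601*r^4 - 8.5498*r^3 + 13.3261*r^2 - 10.0084*r + 4.2059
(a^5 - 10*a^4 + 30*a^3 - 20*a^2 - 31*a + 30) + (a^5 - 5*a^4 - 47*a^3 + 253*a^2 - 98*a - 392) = 2*a^5 - 15*a^4 - 17*a^3 + 233*a^2 - 129*a - 362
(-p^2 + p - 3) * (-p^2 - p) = p^4 + 2*p^2 + 3*p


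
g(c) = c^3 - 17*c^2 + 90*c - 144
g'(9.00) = 27.00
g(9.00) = 18.00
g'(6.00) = -6.00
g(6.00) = 0.00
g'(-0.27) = 99.40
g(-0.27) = -169.56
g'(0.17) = 84.31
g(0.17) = -129.19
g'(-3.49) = 245.20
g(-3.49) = -707.67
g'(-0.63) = 112.61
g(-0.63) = -207.70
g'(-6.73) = 454.70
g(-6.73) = -1824.50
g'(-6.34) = 426.15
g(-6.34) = -1652.77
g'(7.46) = 3.31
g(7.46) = -3.52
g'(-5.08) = 340.14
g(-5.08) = -1171.01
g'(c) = 3*c^2 - 34*c + 90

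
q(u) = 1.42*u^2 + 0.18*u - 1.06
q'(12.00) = 34.26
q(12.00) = 205.58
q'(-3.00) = -8.34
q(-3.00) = 11.18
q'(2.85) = 8.27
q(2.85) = 10.99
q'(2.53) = 7.37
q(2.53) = 8.48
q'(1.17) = 3.50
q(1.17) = 1.09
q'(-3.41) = -9.50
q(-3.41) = 14.84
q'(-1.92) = -5.27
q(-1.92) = 3.83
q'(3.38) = 9.78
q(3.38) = 15.77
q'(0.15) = 0.61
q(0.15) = -1.00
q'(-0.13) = -0.19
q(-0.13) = -1.06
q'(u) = 2.84*u + 0.18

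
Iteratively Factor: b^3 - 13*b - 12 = (b - 4)*(b^2 + 4*b + 3) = (b - 4)*(b + 3)*(b + 1)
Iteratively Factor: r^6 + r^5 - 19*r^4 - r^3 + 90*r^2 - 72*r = (r - 2)*(r^5 + 3*r^4 - 13*r^3 - 27*r^2 + 36*r) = (r - 2)*(r + 4)*(r^4 - r^3 - 9*r^2 + 9*r) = r*(r - 2)*(r + 4)*(r^3 - r^2 - 9*r + 9) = r*(r - 2)*(r - 1)*(r + 4)*(r^2 - 9) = r*(r - 2)*(r - 1)*(r + 3)*(r + 4)*(r - 3)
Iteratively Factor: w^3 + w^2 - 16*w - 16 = (w + 1)*(w^2 - 16) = (w + 1)*(w + 4)*(w - 4)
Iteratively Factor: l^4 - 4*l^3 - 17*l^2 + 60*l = (l)*(l^3 - 4*l^2 - 17*l + 60) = l*(l - 5)*(l^2 + l - 12) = l*(l - 5)*(l + 4)*(l - 3)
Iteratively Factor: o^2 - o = (o)*(o - 1)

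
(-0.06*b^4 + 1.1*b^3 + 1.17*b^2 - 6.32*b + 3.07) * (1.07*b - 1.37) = -0.0642*b^5 + 1.2592*b^4 - 0.2551*b^3 - 8.3653*b^2 + 11.9433*b - 4.2059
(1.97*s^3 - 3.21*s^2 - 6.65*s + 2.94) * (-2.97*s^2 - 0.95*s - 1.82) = -5.8509*s^5 + 7.6622*s^4 + 19.2146*s^3 + 3.4279*s^2 + 9.31*s - 5.3508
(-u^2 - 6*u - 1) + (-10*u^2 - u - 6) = -11*u^2 - 7*u - 7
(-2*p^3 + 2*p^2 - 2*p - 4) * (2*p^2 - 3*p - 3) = -4*p^5 + 10*p^4 - 4*p^3 - 8*p^2 + 18*p + 12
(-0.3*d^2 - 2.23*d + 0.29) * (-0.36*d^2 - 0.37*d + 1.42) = 0.108*d^4 + 0.9138*d^3 + 0.2947*d^2 - 3.2739*d + 0.4118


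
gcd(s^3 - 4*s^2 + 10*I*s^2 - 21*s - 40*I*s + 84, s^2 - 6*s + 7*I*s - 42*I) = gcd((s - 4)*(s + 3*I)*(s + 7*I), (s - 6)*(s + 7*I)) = s + 7*I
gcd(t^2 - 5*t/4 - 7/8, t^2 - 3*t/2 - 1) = t + 1/2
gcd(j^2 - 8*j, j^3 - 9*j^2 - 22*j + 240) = j - 8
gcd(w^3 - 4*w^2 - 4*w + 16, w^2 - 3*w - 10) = w + 2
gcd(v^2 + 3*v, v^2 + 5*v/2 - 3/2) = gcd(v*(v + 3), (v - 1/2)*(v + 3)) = v + 3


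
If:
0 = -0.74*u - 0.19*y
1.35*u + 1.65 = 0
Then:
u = -1.22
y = 4.76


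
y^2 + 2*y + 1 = (y + 1)^2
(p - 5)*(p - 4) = p^2 - 9*p + 20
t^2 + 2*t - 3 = (t - 1)*(t + 3)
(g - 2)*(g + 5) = g^2 + 3*g - 10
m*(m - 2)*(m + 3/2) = m^3 - m^2/2 - 3*m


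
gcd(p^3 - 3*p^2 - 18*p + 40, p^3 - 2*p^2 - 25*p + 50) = p^2 - 7*p + 10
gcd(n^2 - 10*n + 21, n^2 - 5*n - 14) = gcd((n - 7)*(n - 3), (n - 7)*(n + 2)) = n - 7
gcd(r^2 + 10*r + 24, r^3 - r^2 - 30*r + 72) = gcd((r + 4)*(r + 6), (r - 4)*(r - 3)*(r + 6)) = r + 6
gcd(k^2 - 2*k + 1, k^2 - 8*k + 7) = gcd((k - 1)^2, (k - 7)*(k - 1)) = k - 1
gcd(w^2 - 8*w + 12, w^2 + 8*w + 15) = 1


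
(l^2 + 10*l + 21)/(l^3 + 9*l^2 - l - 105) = (l + 3)/(l^2 + 2*l - 15)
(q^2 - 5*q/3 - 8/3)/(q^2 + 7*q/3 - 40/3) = (q + 1)/(q + 5)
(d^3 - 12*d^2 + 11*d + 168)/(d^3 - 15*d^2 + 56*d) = (d + 3)/d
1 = 1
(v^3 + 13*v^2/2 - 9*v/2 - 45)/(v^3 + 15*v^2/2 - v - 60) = (v + 3)/(v + 4)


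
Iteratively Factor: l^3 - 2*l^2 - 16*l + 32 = (l - 4)*(l^2 + 2*l - 8) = (l - 4)*(l - 2)*(l + 4)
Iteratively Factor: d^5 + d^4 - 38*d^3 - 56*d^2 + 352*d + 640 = (d + 2)*(d^4 - d^3 - 36*d^2 + 16*d + 320) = (d + 2)*(d + 4)*(d^3 - 5*d^2 - 16*d + 80) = (d - 5)*(d + 2)*(d + 4)*(d^2 - 16) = (d - 5)*(d + 2)*(d + 4)^2*(d - 4)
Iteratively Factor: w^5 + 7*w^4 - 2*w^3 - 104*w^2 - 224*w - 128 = (w - 4)*(w^4 + 11*w^3 + 42*w^2 + 64*w + 32) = (w - 4)*(w + 2)*(w^3 + 9*w^2 + 24*w + 16) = (w - 4)*(w + 1)*(w + 2)*(w^2 + 8*w + 16) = (w - 4)*(w + 1)*(w + 2)*(w + 4)*(w + 4)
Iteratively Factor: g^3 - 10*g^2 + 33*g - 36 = (g - 3)*(g^2 - 7*g + 12) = (g - 4)*(g - 3)*(g - 3)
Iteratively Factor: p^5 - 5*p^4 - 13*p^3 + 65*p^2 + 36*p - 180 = (p - 5)*(p^4 - 13*p^2 + 36) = (p - 5)*(p + 2)*(p^3 - 2*p^2 - 9*p + 18) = (p - 5)*(p - 3)*(p + 2)*(p^2 + p - 6) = (p - 5)*(p - 3)*(p + 2)*(p + 3)*(p - 2)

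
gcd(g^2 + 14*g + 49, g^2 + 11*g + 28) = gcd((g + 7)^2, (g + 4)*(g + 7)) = g + 7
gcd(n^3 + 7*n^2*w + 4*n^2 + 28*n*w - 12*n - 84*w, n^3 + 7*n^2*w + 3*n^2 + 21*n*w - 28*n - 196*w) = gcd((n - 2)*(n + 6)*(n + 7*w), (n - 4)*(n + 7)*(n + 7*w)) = n + 7*w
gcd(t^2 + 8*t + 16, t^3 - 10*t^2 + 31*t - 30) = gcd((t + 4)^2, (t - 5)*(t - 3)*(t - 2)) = 1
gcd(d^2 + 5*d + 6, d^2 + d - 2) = d + 2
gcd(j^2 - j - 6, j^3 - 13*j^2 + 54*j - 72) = j - 3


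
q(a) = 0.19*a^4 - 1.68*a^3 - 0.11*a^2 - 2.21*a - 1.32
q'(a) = 0.76*a^3 - 5.04*a^2 - 0.22*a - 2.21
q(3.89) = -66.97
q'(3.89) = -34.60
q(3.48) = -53.28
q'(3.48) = -31.98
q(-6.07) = 641.71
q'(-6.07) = -356.55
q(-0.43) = -0.25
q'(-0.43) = -3.11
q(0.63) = -3.15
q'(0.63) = -4.16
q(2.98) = -38.36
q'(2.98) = -27.51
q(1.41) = -8.61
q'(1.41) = -10.41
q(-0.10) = -1.10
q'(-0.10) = -2.24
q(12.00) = 993.12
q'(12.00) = 582.67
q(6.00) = -135.18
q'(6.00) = -20.81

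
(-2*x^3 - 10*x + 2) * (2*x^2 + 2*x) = -4*x^5 - 4*x^4 - 20*x^3 - 16*x^2 + 4*x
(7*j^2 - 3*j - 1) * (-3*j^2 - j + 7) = -21*j^4 + 2*j^3 + 55*j^2 - 20*j - 7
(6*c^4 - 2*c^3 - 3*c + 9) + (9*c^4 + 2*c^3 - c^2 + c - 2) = 15*c^4 - c^2 - 2*c + 7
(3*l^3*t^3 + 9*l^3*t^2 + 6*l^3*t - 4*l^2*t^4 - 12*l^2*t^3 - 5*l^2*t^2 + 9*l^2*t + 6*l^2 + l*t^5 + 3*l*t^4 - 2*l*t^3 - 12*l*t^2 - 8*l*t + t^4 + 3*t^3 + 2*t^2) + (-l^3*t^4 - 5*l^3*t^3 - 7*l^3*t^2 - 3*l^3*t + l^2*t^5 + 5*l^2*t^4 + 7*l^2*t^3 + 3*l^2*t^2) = -l^3*t^4 - 2*l^3*t^3 + 2*l^3*t^2 + 3*l^3*t + l^2*t^5 + l^2*t^4 - 5*l^2*t^3 - 2*l^2*t^2 + 9*l^2*t + 6*l^2 + l*t^5 + 3*l*t^4 - 2*l*t^3 - 12*l*t^2 - 8*l*t + t^4 + 3*t^3 + 2*t^2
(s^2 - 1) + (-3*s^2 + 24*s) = -2*s^2 + 24*s - 1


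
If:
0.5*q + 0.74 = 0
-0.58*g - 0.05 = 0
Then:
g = -0.09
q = -1.48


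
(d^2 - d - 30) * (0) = 0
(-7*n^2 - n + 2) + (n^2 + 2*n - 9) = -6*n^2 + n - 7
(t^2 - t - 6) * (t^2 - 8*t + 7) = t^4 - 9*t^3 + 9*t^2 + 41*t - 42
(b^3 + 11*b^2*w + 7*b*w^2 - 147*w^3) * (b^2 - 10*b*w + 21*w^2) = b^5 + b^4*w - 82*b^3*w^2 + 14*b^2*w^3 + 1617*b*w^4 - 3087*w^5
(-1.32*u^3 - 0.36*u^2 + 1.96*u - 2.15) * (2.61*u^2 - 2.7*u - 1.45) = -3.4452*u^5 + 2.6244*u^4 + 8.0016*u^3 - 10.3815*u^2 + 2.963*u + 3.1175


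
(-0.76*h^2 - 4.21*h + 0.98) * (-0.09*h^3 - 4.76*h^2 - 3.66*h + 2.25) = 0.0684*h^5 + 3.9965*h^4 + 22.733*h^3 + 9.0338*h^2 - 13.0593*h + 2.205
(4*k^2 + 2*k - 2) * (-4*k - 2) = -16*k^3 - 16*k^2 + 4*k + 4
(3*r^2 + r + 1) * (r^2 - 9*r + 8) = 3*r^4 - 26*r^3 + 16*r^2 - r + 8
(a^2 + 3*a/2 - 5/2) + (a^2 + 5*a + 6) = 2*a^2 + 13*a/2 + 7/2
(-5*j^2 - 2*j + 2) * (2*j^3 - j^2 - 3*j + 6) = -10*j^5 + j^4 + 21*j^3 - 26*j^2 - 18*j + 12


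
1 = 1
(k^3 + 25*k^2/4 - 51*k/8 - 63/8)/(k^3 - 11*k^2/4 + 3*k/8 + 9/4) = (k + 7)/(k - 2)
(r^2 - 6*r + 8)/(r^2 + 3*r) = (r^2 - 6*r + 8)/(r*(r + 3))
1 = 1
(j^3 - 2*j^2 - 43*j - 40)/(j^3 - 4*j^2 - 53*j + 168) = (j^2 + 6*j + 5)/(j^2 + 4*j - 21)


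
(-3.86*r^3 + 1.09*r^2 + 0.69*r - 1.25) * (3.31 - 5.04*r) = 19.4544*r^4 - 18.2702*r^3 + 0.130300000000001*r^2 + 8.5839*r - 4.1375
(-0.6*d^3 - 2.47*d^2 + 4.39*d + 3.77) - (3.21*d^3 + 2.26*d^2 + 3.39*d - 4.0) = -3.81*d^3 - 4.73*d^2 + 1.0*d + 7.77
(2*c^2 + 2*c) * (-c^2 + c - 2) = -2*c^4 - 2*c^2 - 4*c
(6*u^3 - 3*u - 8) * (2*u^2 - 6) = 12*u^5 - 42*u^3 - 16*u^2 + 18*u + 48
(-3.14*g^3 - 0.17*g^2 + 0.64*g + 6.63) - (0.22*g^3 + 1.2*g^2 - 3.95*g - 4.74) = -3.36*g^3 - 1.37*g^2 + 4.59*g + 11.37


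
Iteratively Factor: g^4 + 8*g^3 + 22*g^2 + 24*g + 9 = (g + 1)*(g^3 + 7*g^2 + 15*g + 9) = (g + 1)*(g + 3)*(g^2 + 4*g + 3) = (g + 1)^2*(g + 3)*(g + 3)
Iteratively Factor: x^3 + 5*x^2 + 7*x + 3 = (x + 3)*(x^2 + 2*x + 1) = (x + 1)*(x + 3)*(x + 1)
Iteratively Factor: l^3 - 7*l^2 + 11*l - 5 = (l - 1)*(l^2 - 6*l + 5) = (l - 1)^2*(l - 5)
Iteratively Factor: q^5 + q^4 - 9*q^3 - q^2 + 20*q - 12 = (q - 1)*(q^4 + 2*q^3 - 7*q^2 - 8*q + 12) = (q - 1)*(q + 2)*(q^3 - 7*q + 6) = (q - 2)*(q - 1)*(q + 2)*(q^2 + 2*q - 3) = (q - 2)*(q - 1)*(q + 2)*(q + 3)*(q - 1)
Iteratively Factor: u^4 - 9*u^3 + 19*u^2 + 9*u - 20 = (u - 4)*(u^3 - 5*u^2 - u + 5) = (u - 4)*(u + 1)*(u^2 - 6*u + 5) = (u - 4)*(u - 1)*(u + 1)*(u - 5)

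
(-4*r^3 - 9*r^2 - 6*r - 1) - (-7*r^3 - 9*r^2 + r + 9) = 3*r^3 - 7*r - 10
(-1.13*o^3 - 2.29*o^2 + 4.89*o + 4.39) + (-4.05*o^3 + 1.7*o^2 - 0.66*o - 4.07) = -5.18*o^3 - 0.59*o^2 + 4.23*o + 0.319999999999999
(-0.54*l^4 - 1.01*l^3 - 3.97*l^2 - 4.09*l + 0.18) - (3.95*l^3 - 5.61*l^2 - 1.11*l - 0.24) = -0.54*l^4 - 4.96*l^3 + 1.64*l^2 - 2.98*l + 0.42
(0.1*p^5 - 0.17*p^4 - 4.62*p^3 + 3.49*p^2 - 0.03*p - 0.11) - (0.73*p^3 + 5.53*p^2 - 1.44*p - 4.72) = 0.1*p^5 - 0.17*p^4 - 5.35*p^3 - 2.04*p^2 + 1.41*p + 4.61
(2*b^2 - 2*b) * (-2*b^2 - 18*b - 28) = -4*b^4 - 32*b^3 - 20*b^2 + 56*b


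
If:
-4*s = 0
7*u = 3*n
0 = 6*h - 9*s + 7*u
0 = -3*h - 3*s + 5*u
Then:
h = 0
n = 0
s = 0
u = 0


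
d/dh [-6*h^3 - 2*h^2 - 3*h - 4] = -18*h^2 - 4*h - 3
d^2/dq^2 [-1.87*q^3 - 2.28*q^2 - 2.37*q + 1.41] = -11.22*q - 4.56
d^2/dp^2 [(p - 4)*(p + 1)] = 2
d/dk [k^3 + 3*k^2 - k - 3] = 3*k^2 + 6*k - 1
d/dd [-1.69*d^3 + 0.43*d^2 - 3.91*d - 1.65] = -5.07*d^2 + 0.86*d - 3.91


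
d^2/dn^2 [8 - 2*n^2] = -4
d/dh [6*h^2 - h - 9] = 12*h - 1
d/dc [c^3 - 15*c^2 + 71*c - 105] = 3*c^2 - 30*c + 71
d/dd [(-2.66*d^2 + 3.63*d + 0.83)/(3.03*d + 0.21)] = (-8.0598*d^2 - 1.1172*d - 1.7526)/(9.1809*d^2 + 1.2726*d + 0.0441)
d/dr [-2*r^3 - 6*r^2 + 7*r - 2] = -6*r^2 - 12*r + 7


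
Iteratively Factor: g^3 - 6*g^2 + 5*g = (g - 1)*(g^2 - 5*g) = g*(g - 1)*(g - 5)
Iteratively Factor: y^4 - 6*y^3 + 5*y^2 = (y)*(y^3 - 6*y^2 + 5*y) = y*(y - 1)*(y^2 - 5*y) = y^2*(y - 1)*(y - 5)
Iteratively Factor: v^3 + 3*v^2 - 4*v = (v + 4)*(v^2 - v) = (v - 1)*(v + 4)*(v)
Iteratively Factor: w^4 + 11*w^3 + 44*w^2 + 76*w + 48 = (w + 2)*(w^3 + 9*w^2 + 26*w + 24) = (w + 2)*(w + 3)*(w^2 + 6*w + 8) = (w + 2)*(w + 3)*(w + 4)*(w + 2)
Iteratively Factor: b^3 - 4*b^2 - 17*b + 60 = (b - 5)*(b^2 + b - 12) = (b - 5)*(b + 4)*(b - 3)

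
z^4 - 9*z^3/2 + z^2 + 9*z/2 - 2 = (z - 4)*(z - 1)*(z - 1/2)*(z + 1)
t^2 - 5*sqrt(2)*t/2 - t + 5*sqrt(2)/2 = (t - 1)*(t - 5*sqrt(2)/2)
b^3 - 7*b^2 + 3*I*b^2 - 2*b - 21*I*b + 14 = (b - 7)*(b + I)*(b + 2*I)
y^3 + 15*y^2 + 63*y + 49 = (y + 1)*(y + 7)^2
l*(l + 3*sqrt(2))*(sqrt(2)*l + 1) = sqrt(2)*l^3 + 7*l^2 + 3*sqrt(2)*l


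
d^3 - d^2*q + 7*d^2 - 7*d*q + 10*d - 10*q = (d + 2)*(d + 5)*(d - q)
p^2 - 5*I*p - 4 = (p - 4*I)*(p - I)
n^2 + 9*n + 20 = (n + 4)*(n + 5)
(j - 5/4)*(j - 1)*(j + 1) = j^3 - 5*j^2/4 - j + 5/4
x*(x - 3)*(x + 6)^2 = x^4 + 9*x^3 - 108*x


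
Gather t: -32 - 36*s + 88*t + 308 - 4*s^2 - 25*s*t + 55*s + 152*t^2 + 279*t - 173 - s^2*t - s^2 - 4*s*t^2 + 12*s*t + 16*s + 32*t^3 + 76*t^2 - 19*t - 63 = -5*s^2 + 35*s + 32*t^3 + t^2*(228 - 4*s) + t*(-s^2 - 13*s + 348) + 40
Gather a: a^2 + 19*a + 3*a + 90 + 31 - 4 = a^2 + 22*a + 117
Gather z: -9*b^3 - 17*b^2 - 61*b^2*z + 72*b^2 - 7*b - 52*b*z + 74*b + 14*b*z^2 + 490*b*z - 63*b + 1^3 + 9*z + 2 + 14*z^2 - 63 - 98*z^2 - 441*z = -9*b^3 + 55*b^2 + 4*b + z^2*(14*b - 84) + z*(-61*b^2 + 438*b - 432) - 60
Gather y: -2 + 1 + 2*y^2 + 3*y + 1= 2*y^2 + 3*y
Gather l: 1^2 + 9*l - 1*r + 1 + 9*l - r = 18*l - 2*r + 2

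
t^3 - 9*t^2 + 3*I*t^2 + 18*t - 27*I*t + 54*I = (t - 6)*(t - 3)*(t + 3*I)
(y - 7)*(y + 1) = y^2 - 6*y - 7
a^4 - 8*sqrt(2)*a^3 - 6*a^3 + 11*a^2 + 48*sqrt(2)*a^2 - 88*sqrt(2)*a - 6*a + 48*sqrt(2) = (a - 3)*(a - 2)*(a - 1)*(a - 8*sqrt(2))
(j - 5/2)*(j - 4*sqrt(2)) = j^2 - 4*sqrt(2)*j - 5*j/2 + 10*sqrt(2)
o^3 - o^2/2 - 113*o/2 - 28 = (o - 8)*(o + 1/2)*(o + 7)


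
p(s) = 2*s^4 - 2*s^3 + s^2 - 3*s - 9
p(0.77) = -10.93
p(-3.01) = 227.80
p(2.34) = 23.79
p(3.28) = 152.83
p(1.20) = -10.47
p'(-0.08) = -3.20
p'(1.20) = 4.58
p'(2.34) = 71.33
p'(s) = 8*s^3 - 6*s^2 + 2*s - 3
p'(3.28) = 221.31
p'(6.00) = 1521.00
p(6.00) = 2169.00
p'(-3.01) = -281.55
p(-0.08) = -8.75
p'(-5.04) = -1189.68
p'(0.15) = -2.81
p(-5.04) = 1578.05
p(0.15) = -9.43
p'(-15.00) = -28383.00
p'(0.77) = -1.37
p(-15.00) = 108261.00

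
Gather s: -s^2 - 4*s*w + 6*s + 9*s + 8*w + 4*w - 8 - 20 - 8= -s^2 + s*(15 - 4*w) + 12*w - 36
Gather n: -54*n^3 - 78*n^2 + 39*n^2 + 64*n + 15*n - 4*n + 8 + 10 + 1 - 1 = -54*n^3 - 39*n^2 + 75*n + 18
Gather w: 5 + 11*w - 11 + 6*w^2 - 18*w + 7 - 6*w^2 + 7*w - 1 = 0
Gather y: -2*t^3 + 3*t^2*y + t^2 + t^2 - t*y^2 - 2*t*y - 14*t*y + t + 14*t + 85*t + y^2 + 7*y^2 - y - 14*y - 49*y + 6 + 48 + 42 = -2*t^3 + 2*t^2 + 100*t + y^2*(8 - t) + y*(3*t^2 - 16*t - 64) + 96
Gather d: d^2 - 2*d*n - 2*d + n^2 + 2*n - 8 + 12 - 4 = d^2 + d*(-2*n - 2) + n^2 + 2*n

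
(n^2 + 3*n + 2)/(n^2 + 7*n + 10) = (n + 1)/(n + 5)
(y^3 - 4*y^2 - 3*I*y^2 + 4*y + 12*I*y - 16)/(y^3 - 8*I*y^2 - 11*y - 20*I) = (y - 4)/(y - 5*I)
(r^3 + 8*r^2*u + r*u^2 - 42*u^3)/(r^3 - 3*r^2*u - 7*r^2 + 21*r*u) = (r^3 + 8*r^2*u + r*u^2 - 42*u^3)/(r*(r^2 - 3*r*u - 7*r + 21*u))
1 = 1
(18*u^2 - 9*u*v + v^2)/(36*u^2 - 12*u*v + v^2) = (3*u - v)/(6*u - v)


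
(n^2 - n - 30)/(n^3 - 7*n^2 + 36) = (n + 5)/(n^2 - n - 6)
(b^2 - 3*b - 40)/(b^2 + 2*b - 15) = (b - 8)/(b - 3)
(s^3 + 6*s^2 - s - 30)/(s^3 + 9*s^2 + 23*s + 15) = (s - 2)/(s + 1)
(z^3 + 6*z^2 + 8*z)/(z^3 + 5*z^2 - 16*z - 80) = z*(z + 2)/(z^2 + z - 20)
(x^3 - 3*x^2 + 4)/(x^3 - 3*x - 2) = (x - 2)/(x + 1)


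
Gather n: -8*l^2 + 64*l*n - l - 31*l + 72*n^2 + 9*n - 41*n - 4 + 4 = -8*l^2 - 32*l + 72*n^2 + n*(64*l - 32)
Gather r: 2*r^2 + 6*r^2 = 8*r^2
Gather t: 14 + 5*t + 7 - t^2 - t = -t^2 + 4*t + 21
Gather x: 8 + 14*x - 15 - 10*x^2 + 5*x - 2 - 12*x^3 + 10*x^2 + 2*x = -12*x^3 + 21*x - 9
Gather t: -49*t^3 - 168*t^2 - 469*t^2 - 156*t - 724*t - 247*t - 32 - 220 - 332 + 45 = -49*t^3 - 637*t^2 - 1127*t - 539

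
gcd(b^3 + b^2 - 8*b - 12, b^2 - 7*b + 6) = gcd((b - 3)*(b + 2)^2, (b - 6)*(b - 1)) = 1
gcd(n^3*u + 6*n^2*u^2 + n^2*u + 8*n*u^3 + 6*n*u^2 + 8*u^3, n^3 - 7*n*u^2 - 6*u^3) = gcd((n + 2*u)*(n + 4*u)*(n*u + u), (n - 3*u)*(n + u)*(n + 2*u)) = n + 2*u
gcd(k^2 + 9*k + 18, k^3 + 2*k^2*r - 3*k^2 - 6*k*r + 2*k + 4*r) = 1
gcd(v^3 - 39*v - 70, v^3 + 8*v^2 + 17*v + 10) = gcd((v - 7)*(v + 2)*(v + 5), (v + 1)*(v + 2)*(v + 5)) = v^2 + 7*v + 10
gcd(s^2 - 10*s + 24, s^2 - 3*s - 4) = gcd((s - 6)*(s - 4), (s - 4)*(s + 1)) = s - 4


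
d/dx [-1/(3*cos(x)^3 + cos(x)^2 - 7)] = -(9*cos(x) + 2)*sin(x)*cos(x)/(3*cos(x)^3 + cos(x)^2 - 7)^2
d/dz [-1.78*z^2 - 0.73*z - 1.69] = -3.56*z - 0.73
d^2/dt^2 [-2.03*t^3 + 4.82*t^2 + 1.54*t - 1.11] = 9.64 - 12.18*t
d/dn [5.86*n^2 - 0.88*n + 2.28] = 11.72*n - 0.88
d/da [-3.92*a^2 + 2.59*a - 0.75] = 2.59 - 7.84*a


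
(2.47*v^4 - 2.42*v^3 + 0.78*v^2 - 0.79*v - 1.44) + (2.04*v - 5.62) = 2.47*v^4 - 2.42*v^3 + 0.78*v^2 + 1.25*v - 7.06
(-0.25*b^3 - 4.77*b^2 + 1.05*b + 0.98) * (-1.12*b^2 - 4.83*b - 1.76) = 0.28*b^5 + 6.5499*b^4 + 22.3031*b^3 + 2.2261*b^2 - 6.5814*b - 1.7248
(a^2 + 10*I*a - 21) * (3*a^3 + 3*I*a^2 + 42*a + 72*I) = 3*a^5 + 33*I*a^4 - 51*a^3 + 429*I*a^2 - 1602*a - 1512*I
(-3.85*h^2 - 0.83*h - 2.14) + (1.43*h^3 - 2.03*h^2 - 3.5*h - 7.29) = 1.43*h^3 - 5.88*h^2 - 4.33*h - 9.43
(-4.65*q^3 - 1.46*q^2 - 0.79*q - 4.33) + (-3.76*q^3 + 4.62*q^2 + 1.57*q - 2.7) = -8.41*q^3 + 3.16*q^2 + 0.78*q - 7.03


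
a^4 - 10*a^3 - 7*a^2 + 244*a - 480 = (a - 8)*(a - 4)*(a - 3)*(a + 5)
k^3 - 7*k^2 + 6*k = k*(k - 6)*(k - 1)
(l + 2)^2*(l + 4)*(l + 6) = l^4 + 14*l^3 + 68*l^2 + 136*l + 96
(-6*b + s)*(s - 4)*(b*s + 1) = -6*b^2*s^2 + 24*b^2*s + b*s^3 - 4*b*s^2 - 6*b*s + 24*b + s^2 - 4*s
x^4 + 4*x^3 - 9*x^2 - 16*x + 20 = (x - 2)*(x - 1)*(x + 2)*(x + 5)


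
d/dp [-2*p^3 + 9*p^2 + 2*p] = -6*p^2 + 18*p + 2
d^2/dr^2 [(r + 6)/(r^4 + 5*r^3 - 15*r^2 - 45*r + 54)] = 4*(3*r^4 - 4*r^3 - 12*r^2 + 45)/(r^9 - 3*r^8 - 24*r^7 + 80*r^6 + 162*r^5 - 702*r^4 + 1944*r^2 - 2187*r + 729)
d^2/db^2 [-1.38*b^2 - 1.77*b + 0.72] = -2.76000000000000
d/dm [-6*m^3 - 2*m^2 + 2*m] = -18*m^2 - 4*m + 2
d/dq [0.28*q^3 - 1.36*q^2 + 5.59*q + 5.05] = 0.84*q^2 - 2.72*q + 5.59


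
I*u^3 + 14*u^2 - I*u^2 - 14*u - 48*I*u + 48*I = (u - 8*I)*(u - 6*I)*(I*u - I)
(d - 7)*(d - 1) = d^2 - 8*d + 7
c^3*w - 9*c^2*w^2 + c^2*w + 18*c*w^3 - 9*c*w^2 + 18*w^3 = (c - 6*w)*(c - 3*w)*(c*w + w)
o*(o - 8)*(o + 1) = o^3 - 7*o^2 - 8*o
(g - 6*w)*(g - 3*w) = g^2 - 9*g*w + 18*w^2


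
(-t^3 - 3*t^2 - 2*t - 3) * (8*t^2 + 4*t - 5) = -8*t^5 - 28*t^4 - 23*t^3 - 17*t^2 - 2*t + 15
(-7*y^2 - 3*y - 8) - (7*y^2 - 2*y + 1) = -14*y^2 - y - 9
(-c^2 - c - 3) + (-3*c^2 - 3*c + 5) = -4*c^2 - 4*c + 2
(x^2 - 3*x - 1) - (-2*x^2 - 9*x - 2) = 3*x^2 + 6*x + 1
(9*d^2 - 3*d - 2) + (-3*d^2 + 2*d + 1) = 6*d^2 - d - 1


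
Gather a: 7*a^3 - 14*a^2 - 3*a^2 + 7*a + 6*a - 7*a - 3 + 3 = 7*a^3 - 17*a^2 + 6*a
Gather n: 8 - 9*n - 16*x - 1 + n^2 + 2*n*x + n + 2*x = n^2 + n*(2*x - 8) - 14*x + 7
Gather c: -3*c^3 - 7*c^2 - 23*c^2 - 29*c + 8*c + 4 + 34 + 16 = -3*c^3 - 30*c^2 - 21*c + 54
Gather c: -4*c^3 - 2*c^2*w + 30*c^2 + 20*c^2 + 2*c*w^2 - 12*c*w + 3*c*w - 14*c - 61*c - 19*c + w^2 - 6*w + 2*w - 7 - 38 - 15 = -4*c^3 + c^2*(50 - 2*w) + c*(2*w^2 - 9*w - 94) + w^2 - 4*w - 60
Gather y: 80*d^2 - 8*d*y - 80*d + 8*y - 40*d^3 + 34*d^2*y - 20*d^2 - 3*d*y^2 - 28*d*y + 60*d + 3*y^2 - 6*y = -40*d^3 + 60*d^2 - 20*d + y^2*(3 - 3*d) + y*(34*d^2 - 36*d + 2)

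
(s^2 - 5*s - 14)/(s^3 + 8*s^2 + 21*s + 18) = (s - 7)/(s^2 + 6*s + 9)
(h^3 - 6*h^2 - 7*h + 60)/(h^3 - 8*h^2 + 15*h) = (h^2 - h - 12)/(h*(h - 3))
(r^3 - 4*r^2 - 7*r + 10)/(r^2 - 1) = (r^2 - 3*r - 10)/(r + 1)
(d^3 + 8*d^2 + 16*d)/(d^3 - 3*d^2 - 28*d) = (d + 4)/(d - 7)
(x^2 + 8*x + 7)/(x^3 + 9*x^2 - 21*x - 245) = (x + 1)/(x^2 + 2*x - 35)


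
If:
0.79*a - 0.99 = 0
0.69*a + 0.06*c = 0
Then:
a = 1.25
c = -14.41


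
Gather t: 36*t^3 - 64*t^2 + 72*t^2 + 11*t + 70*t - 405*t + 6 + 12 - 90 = 36*t^3 + 8*t^2 - 324*t - 72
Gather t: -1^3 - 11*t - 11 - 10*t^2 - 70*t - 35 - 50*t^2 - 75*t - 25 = -60*t^2 - 156*t - 72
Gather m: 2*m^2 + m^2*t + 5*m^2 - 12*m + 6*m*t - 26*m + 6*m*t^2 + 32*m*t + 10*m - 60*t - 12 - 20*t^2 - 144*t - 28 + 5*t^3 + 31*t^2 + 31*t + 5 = m^2*(t + 7) + m*(6*t^2 + 38*t - 28) + 5*t^3 + 11*t^2 - 173*t - 35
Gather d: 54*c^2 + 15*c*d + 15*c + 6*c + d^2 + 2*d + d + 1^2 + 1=54*c^2 + 21*c + d^2 + d*(15*c + 3) + 2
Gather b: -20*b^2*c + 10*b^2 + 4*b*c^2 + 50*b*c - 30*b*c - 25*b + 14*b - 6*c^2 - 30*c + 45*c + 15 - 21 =b^2*(10 - 20*c) + b*(4*c^2 + 20*c - 11) - 6*c^2 + 15*c - 6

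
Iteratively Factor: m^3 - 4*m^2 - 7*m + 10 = (m + 2)*(m^2 - 6*m + 5) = (m - 1)*(m + 2)*(m - 5)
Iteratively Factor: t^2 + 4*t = (t)*(t + 4)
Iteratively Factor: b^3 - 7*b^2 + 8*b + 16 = (b - 4)*(b^2 - 3*b - 4) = (b - 4)*(b + 1)*(b - 4)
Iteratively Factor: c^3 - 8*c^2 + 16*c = (c - 4)*(c^2 - 4*c) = (c - 4)^2*(c)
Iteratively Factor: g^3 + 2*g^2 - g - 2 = (g + 1)*(g^2 + g - 2) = (g + 1)*(g + 2)*(g - 1)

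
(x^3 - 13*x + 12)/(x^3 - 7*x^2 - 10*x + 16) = (x^2 + x - 12)/(x^2 - 6*x - 16)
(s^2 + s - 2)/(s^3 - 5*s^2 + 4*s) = (s + 2)/(s*(s - 4))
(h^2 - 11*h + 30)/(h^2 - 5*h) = (h - 6)/h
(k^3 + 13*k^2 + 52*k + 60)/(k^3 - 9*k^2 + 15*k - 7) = (k^3 + 13*k^2 + 52*k + 60)/(k^3 - 9*k^2 + 15*k - 7)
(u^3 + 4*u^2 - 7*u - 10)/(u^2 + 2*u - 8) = (u^2 + 6*u + 5)/(u + 4)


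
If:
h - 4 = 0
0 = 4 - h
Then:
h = 4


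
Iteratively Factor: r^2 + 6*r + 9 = (r + 3)*(r + 3)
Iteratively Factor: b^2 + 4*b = (b + 4)*(b)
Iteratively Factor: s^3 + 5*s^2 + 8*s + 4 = (s + 2)*(s^2 + 3*s + 2) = (s + 1)*(s + 2)*(s + 2)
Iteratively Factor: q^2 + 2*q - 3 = (q - 1)*(q + 3)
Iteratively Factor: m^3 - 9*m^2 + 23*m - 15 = (m - 3)*(m^2 - 6*m + 5) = (m - 5)*(m - 3)*(m - 1)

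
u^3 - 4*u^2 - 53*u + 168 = (u - 8)*(u - 3)*(u + 7)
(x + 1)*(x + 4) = x^2 + 5*x + 4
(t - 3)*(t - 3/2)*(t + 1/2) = t^3 - 4*t^2 + 9*t/4 + 9/4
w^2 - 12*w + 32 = (w - 8)*(w - 4)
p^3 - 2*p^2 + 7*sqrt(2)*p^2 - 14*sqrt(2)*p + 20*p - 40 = (p - 2)*(p + 2*sqrt(2))*(p + 5*sqrt(2))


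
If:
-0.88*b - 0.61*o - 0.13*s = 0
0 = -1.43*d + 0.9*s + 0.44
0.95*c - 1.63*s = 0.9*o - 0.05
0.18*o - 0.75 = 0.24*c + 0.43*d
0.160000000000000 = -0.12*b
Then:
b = -1.33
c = -0.39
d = -0.59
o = 2.23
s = -1.43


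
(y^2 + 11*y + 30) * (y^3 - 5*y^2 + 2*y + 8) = y^5 + 6*y^4 - 23*y^3 - 120*y^2 + 148*y + 240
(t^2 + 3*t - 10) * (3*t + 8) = 3*t^3 + 17*t^2 - 6*t - 80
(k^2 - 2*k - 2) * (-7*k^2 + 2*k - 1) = -7*k^4 + 16*k^3 + 9*k^2 - 2*k + 2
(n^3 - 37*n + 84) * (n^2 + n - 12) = n^5 + n^4 - 49*n^3 + 47*n^2 + 528*n - 1008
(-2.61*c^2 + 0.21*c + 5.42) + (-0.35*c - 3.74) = -2.61*c^2 - 0.14*c + 1.68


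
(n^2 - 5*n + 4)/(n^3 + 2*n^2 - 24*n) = (n - 1)/(n*(n + 6))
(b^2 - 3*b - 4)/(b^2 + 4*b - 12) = (b^2 - 3*b - 4)/(b^2 + 4*b - 12)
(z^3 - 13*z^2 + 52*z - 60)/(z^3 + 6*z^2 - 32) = (z^2 - 11*z + 30)/(z^2 + 8*z + 16)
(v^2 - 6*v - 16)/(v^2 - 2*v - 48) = (v + 2)/(v + 6)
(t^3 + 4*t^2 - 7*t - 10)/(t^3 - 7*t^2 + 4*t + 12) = (t + 5)/(t - 6)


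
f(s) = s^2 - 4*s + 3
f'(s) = 2*s - 4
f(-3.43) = 28.48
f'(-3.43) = -10.86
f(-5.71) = 58.44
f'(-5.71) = -15.42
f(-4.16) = 36.95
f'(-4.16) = -12.32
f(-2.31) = 17.58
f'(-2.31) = -8.62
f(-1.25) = 9.56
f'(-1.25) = -6.50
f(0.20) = 2.24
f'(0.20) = -3.60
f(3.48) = 1.19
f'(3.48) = 2.96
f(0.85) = 0.32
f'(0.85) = -2.30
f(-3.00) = 24.00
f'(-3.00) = -10.00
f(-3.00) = 24.00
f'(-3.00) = -10.00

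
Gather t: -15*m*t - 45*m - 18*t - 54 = -45*m + t*(-15*m - 18) - 54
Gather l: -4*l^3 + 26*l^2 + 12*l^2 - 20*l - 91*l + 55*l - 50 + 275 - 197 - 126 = -4*l^3 + 38*l^2 - 56*l - 98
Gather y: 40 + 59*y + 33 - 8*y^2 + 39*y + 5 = -8*y^2 + 98*y + 78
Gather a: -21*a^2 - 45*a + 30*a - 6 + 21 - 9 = -21*a^2 - 15*a + 6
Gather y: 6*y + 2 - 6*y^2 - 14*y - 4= -6*y^2 - 8*y - 2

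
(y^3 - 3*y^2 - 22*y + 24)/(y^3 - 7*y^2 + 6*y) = (y + 4)/y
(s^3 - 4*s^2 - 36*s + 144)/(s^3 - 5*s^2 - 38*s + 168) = (s - 6)/(s - 7)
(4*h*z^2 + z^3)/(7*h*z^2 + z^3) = (4*h + z)/(7*h + z)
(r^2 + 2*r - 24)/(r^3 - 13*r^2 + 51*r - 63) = (r^2 + 2*r - 24)/(r^3 - 13*r^2 + 51*r - 63)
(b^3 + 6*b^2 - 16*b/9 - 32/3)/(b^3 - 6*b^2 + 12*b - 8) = (9*b^3 + 54*b^2 - 16*b - 96)/(9*(b^3 - 6*b^2 + 12*b - 8))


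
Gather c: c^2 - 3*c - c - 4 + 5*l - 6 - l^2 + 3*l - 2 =c^2 - 4*c - l^2 + 8*l - 12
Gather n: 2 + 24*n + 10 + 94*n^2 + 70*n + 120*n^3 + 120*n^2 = 120*n^3 + 214*n^2 + 94*n + 12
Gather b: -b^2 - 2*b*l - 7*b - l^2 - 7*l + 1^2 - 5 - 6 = -b^2 + b*(-2*l - 7) - l^2 - 7*l - 10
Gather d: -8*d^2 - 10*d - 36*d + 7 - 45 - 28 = -8*d^2 - 46*d - 66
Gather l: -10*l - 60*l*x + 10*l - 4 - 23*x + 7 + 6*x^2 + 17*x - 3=-60*l*x + 6*x^2 - 6*x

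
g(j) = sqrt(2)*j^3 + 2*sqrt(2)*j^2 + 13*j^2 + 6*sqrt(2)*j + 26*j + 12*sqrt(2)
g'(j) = 3*sqrt(2)*j^2 + 4*sqrt(2)*j + 26*j + 6*sqrt(2) + 26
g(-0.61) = 1.50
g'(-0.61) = 16.75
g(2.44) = 215.89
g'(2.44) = 136.99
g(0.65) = 46.46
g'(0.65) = 56.85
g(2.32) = 199.83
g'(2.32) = 130.76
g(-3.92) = 39.83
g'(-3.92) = -24.42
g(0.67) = 47.61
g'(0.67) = 57.60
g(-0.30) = 8.01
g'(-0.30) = 25.37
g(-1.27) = -4.19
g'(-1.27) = 1.12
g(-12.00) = -561.32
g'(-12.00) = 265.54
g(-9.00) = -42.26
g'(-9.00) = 93.23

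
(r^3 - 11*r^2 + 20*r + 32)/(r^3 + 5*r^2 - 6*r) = (r^3 - 11*r^2 + 20*r + 32)/(r*(r^2 + 5*r - 6))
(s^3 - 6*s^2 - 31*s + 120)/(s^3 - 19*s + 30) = (s - 8)/(s - 2)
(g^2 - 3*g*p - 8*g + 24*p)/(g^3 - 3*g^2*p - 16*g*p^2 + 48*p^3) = (8 - g)/(-g^2 + 16*p^2)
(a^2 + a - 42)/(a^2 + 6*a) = (a^2 + a - 42)/(a*(a + 6))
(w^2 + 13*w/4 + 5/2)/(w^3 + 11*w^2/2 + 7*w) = (4*w + 5)/(2*w*(2*w + 7))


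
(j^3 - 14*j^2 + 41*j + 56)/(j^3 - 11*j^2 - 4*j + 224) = (j + 1)/(j + 4)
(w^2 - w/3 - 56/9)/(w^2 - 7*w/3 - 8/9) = (3*w + 7)/(3*w + 1)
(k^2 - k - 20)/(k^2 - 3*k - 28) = (k - 5)/(k - 7)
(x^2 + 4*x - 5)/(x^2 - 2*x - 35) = (x - 1)/(x - 7)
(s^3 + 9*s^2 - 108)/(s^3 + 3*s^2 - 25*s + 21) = (s^2 + 12*s + 36)/(s^2 + 6*s - 7)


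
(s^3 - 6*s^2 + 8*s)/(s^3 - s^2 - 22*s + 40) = s/(s + 5)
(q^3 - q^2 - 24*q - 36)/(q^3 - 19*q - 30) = (q - 6)/(q - 5)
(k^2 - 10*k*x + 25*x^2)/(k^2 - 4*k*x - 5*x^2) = (k - 5*x)/(k + x)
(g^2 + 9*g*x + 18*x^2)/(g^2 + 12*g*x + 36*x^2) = (g + 3*x)/(g + 6*x)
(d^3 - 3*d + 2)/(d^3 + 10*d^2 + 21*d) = (d^3 - 3*d + 2)/(d*(d^2 + 10*d + 21))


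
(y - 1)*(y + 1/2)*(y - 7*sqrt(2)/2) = y^3 - 7*sqrt(2)*y^2/2 - y^2/2 - y/2 + 7*sqrt(2)*y/4 + 7*sqrt(2)/4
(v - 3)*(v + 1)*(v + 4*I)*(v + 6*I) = v^4 - 2*v^3 + 10*I*v^3 - 27*v^2 - 20*I*v^2 + 48*v - 30*I*v + 72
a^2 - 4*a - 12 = (a - 6)*(a + 2)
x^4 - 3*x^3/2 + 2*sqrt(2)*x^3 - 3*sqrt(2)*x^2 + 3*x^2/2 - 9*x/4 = x*(x - 3/2)*(x + sqrt(2)/2)*(x + 3*sqrt(2)/2)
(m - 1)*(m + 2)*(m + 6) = m^3 + 7*m^2 + 4*m - 12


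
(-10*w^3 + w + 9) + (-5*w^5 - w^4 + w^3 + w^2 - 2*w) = -5*w^5 - w^4 - 9*w^3 + w^2 - w + 9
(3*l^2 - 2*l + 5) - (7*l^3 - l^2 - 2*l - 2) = -7*l^3 + 4*l^2 + 7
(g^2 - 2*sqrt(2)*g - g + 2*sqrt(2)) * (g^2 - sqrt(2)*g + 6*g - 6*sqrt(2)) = g^4 - 3*sqrt(2)*g^3 + 5*g^3 - 15*sqrt(2)*g^2 - 2*g^2 + 20*g + 18*sqrt(2)*g - 24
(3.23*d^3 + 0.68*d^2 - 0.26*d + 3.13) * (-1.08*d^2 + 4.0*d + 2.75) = -3.4884*d^5 + 12.1856*d^4 + 11.8833*d^3 - 2.5504*d^2 + 11.805*d + 8.6075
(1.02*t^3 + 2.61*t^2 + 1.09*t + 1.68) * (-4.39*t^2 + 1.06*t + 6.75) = -4.4778*t^5 - 10.3767*t^4 + 4.8665*t^3 + 11.3977*t^2 + 9.1383*t + 11.34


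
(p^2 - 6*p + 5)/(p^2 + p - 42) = (p^2 - 6*p + 5)/(p^2 + p - 42)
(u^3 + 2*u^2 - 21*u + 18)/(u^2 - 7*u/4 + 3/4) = 4*(u^2 + 3*u - 18)/(4*u - 3)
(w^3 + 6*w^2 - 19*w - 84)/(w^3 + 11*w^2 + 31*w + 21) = (w - 4)/(w + 1)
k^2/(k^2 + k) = k/(k + 1)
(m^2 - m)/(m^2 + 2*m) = (m - 1)/(m + 2)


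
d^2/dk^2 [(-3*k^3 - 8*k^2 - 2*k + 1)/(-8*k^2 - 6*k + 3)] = 2*(-76*k^3 + 222*k^2 + 81*k + 48)/(512*k^6 + 1152*k^5 + 288*k^4 - 648*k^3 - 108*k^2 + 162*k - 27)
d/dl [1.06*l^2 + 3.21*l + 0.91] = 2.12*l + 3.21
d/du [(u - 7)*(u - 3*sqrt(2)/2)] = 2*u - 7 - 3*sqrt(2)/2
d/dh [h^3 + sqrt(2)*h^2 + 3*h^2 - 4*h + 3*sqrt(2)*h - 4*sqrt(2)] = 3*h^2 + 2*sqrt(2)*h + 6*h - 4 + 3*sqrt(2)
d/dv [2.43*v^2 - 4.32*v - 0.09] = 4.86*v - 4.32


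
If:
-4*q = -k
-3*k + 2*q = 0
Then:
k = 0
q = 0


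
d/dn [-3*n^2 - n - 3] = -6*n - 1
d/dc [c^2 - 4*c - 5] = 2*c - 4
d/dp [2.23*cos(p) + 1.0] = -2.23*sin(p)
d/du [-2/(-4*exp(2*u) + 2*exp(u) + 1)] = (4 - 16*exp(u))*exp(u)/(-4*exp(2*u) + 2*exp(u) + 1)^2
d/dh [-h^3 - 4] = -3*h^2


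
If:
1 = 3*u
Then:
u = 1/3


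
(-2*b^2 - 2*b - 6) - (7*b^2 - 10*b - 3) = -9*b^2 + 8*b - 3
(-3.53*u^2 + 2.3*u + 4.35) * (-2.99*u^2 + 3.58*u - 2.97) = 10.5547*u^4 - 19.5144*u^3 + 5.7116*u^2 + 8.742*u - 12.9195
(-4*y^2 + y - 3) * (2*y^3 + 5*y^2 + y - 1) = -8*y^5 - 18*y^4 - 5*y^3 - 10*y^2 - 4*y + 3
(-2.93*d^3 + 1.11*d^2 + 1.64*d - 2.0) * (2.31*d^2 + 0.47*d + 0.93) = -6.7683*d^5 + 1.187*d^4 + 1.5852*d^3 - 2.8169*d^2 + 0.5852*d - 1.86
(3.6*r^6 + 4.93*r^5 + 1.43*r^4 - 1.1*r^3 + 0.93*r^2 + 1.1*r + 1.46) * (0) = 0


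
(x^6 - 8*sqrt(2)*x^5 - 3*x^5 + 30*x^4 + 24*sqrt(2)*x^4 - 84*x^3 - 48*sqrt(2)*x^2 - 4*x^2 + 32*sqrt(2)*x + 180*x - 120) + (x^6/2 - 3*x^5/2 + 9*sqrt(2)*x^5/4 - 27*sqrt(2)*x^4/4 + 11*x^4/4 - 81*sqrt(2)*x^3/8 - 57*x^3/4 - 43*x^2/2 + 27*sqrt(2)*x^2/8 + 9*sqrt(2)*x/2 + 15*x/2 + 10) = 3*x^6/2 - 23*sqrt(2)*x^5/4 - 9*x^5/2 + 69*sqrt(2)*x^4/4 + 131*x^4/4 - 393*x^3/4 - 81*sqrt(2)*x^3/8 - 357*sqrt(2)*x^2/8 - 51*x^2/2 + 73*sqrt(2)*x/2 + 375*x/2 - 110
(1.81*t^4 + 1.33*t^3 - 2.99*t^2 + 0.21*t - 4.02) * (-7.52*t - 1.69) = -13.6112*t^5 - 13.0605*t^4 + 20.2371*t^3 + 3.4739*t^2 + 29.8755*t + 6.7938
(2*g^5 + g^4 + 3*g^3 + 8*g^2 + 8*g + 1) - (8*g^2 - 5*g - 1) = 2*g^5 + g^4 + 3*g^3 + 13*g + 2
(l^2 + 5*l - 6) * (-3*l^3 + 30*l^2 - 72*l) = -3*l^5 + 15*l^4 + 96*l^3 - 540*l^2 + 432*l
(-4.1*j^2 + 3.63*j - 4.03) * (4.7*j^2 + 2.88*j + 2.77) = -19.27*j^4 + 5.253*j^3 - 19.8436*j^2 - 1.5513*j - 11.1631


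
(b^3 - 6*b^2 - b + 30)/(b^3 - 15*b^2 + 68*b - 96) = (b^2 - 3*b - 10)/(b^2 - 12*b + 32)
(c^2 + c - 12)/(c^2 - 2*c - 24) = (c - 3)/(c - 6)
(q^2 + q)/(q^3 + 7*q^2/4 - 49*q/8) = 8*(q + 1)/(8*q^2 + 14*q - 49)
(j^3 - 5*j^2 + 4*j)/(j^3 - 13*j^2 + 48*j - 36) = j*(j - 4)/(j^2 - 12*j + 36)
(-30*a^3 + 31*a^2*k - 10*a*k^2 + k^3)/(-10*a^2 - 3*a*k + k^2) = (6*a^2 - 5*a*k + k^2)/(2*a + k)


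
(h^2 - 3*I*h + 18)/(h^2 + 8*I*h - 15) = (h - 6*I)/(h + 5*I)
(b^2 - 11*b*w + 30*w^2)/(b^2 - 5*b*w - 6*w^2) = (b - 5*w)/(b + w)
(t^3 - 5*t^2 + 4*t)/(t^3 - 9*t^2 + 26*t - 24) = t*(t - 1)/(t^2 - 5*t + 6)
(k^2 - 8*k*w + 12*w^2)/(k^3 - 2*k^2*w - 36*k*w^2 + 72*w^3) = 1/(k + 6*w)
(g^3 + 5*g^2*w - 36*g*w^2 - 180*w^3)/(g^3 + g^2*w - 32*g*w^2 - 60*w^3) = (g + 6*w)/(g + 2*w)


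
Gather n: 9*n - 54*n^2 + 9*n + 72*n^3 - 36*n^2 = 72*n^3 - 90*n^2 + 18*n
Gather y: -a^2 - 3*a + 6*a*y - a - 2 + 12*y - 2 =-a^2 - 4*a + y*(6*a + 12) - 4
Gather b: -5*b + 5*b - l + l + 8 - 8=0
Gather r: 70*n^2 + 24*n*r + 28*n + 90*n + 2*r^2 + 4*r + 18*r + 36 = 70*n^2 + 118*n + 2*r^2 + r*(24*n + 22) + 36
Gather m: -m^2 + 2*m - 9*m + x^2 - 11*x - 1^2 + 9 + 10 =-m^2 - 7*m + x^2 - 11*x + 18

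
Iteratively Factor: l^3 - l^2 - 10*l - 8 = (l + 2)*(l^2 - 3*l - 4) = (l - 4)*(l + 2)*(l + 1)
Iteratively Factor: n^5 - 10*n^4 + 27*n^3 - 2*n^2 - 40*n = (n - 2)*(n^4 - 8*n^3 + 11*n^2 + 20*n) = (n - 4)*(n - 2)*(n^3 - 4*n^2 - 5*n) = n*(n - 4)*(n - 2)*(n^2 - 4*n - 5) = n*(n - 4)*(n - 2)*(n + 1)*(n - 5)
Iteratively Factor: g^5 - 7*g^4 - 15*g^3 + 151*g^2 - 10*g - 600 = (g - 5)*(g^4 - 2*g^3 - 25*g^2 + 26*g + 120) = (g - 5)*(g + 4)*(g^3 - 6*g^2 - g + 30) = (g - 5)*(g - 3)*(g + 4)*(g^2 - 3*g - 10) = (g - 5)^2*(g - 3)*(g + 4)*(g + 2)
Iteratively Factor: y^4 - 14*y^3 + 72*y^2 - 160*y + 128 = (y - 4)*(y^3 - 10*y^2 + 32*y - 32) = (y - 4)*(y - 2)*(y^2 - 8*y + 16) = (y - 4)^2*(y - 2)*(y - 4)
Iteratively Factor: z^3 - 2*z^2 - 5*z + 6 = (z + 2)*(z^2 - 4*z + 3) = (z - 3)*(z + 2)*(z - 1)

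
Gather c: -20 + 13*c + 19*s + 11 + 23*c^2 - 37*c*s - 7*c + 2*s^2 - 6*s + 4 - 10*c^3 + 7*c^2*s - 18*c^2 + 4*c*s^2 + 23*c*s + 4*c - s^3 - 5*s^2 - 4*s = -10*c^3 + c^2*(7*s + 5) + c*(4*s^2 - 14*s + 10) - s^3 - 3*s^2 + 9*s - 5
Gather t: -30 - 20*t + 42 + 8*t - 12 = -12*t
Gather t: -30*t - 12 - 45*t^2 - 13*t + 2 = -45*t^2 - 43*t - 10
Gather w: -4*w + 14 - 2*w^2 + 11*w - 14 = -2*w^2 + 7*w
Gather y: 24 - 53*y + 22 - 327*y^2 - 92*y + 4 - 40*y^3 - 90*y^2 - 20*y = -40*y^3 - 417*y^2 - 165*y + 50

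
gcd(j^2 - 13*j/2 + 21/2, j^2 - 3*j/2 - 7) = j - 7/2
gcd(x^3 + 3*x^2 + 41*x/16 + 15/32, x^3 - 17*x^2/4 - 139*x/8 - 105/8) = x^2 + 11*x/4 + 15/8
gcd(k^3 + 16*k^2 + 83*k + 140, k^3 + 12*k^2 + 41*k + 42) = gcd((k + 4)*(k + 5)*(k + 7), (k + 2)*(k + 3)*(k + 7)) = k + 7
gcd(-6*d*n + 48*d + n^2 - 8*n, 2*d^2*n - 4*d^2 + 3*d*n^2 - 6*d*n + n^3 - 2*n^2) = 1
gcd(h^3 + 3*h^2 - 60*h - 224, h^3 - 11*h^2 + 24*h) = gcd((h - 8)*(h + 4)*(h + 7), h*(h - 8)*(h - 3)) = h - 8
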